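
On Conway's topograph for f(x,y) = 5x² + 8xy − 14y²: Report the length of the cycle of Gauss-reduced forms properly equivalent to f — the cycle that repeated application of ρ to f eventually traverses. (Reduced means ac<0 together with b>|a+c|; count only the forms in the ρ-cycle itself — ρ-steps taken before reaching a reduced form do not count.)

D = 344, ⌊√D⌋ = 18
descent: ρ → (-14,-8,5)
descent: ρ → (5,18,-1)  [lands on river]
river: ρ → (-1,18,5)
river: ρ → (5,12,-10)
river: ρ → (-10,8,7)
river: ρ → (7,6,-11)
river: ρ → (-11,16,2)
river: ρ → (2,16,-11)
river: ρ → (-11,6,7)
river: ρ → (7,8,-10)
river: ρ → (-10,12,5)
ρ-cycle length = 10 (tail of 2 descent steps not counted)

10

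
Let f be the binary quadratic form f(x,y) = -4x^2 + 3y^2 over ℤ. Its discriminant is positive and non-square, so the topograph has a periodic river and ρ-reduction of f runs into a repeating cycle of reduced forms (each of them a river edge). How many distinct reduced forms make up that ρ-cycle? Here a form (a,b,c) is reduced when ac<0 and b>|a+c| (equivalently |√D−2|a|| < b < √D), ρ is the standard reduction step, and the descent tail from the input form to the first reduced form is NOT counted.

D = 48, ⌊√D⌋ = 6
descent: ρ → (3,6,-1)  [lands on river]
river: ρ → (-1,6,3)
ρ-cycle length = 2 (tail of 1 descent step not counted)

2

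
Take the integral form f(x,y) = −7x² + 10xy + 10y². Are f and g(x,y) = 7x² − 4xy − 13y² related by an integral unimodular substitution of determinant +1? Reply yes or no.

D₁ = 380, D₂ = 380
river cycle of f (length 4): (10, 10, -7), (-7, 18, 2), (2, 18, -7), (-7, 10, 10)
river cycle of g (length 4): (7, 10, -10), (-10, 10, 7), (7, 18, -2), (-2, 18, 7)
cycles differ ⇒ inequivalent

no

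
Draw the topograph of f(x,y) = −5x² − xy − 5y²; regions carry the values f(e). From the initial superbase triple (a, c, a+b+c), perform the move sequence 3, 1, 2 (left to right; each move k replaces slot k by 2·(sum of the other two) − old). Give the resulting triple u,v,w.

start (-5,-5,-11) = (f(1,0),f(0,1),f(1,1))
replace slot 3: 2·((-5)+(-5)) − (-11) = -9 → (-5,-5,-9)
replace slot 1: 2·((-5)+(-9)) − (-5) = -23 → (-23,-5,-9)
replace slot 2: 2·((-23)+(-9)) − (-5) = -59 → (-23,-59,-9)

-23,-59,-9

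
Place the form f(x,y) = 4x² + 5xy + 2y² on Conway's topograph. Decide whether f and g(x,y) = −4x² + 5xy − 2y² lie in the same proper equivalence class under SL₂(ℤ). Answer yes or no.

D₁ = -7, D₂ = -7
f: translate: b→-3 (≡5 mod 8), so (4,5,2)→(4,-3,1)
f: flip: (4,-3,1)→(1,3,4)
f: translate: b→1 (≡3 mod 2), so (1,3,4)→(1,1,2)
f: reduced (well bottom): (1,1,2) with a≤c, −a<b≤a
g is negative-definite; reduce −g:
−g: translate: b→3 (≡-5 mod 8), so (4,-5,2)→(4,3,1)
−g: flip: (4,3,1)→(1,-3,4)
−g: translate: b→1 (≡-3 mod 2), so (1,-3,4)→(1,1,2)
−g: reduced (well bottom): (1,1,2) with a≤c, −a<b≤a
flip sign back: reduced form of g is (-1,-1,-2)
reduced forms (1, 1, 2) vs (-1, -1, -2) ⇒ inequivalent

no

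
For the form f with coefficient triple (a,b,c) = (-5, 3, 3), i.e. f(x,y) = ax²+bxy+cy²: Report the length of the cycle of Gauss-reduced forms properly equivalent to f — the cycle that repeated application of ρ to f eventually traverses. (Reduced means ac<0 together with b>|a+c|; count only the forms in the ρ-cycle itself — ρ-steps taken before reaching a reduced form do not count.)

D = 69, ⌊√D⌋ = 8
river: ρ → (3,3,-5)
river: ρ → (-5,7,1)
river: ρ → (1,7,-5)
river: ρ → (-5,3,3)
ρ-cycle length = 4 (tail of 0 descent steps not counted)

4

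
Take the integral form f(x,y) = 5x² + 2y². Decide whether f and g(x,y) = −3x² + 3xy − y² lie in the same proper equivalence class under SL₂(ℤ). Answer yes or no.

D₁ = -40, D₂ = -3
discriminants differ ⇒ not SL₂(ℤ)-equivalent

no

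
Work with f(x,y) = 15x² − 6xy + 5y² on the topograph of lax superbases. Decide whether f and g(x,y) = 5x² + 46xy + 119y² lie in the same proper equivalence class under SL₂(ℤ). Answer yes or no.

D₁ = -264, D₂ = -264
f: flip: (15,-6,5)→(5,6,15)
f: translate: b→-4 (≡6 mod 10), so (5,6,15)→(5,-4,14)
f: reduced (well bottom): (5,-4,14) with a≤c, −a<b≤a
g: translate: b→-4 (≡46 mod 10), so (5,46,119)→(5,-4,14)
g: reduced (well bottom): (5,-4,14) with a≤c, −a<b≤a
reduced forms (5, -4, 14) vs (5, -4, 14) ⇒ equivalent

yes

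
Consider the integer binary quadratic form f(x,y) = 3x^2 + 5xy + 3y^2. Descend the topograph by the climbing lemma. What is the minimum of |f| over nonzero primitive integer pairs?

translate: b→-1 (≡5 mod 6), so (3,5,3)→(3,-1,1)
flip: (3,-1,1)→(1,1,3)
reduced (well bottom): (1,1,3) with a≤c, −a<b≤a
well minimum = a = 1

1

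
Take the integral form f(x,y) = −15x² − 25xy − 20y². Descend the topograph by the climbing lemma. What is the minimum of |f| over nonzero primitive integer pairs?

translate: b→-5 (≡25 mod 30), so (15,25,20)→(15,-5,10)
flip: (15,-5,10)→(10,5,15)
reduced (well bottom): (10,5,15) with a≤c, −a<b≤a
well minimum |f| = |-10| = 10 (negative-definite)

10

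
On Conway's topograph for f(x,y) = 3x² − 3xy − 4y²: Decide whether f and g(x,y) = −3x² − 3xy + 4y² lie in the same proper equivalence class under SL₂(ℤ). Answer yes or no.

D₁ = 57, D₂ = 57
river cycle of f (length 6): (-4, 3, 3), (3, 3, -4), (-4, 5, 2), (2, 7, -1), (-1, 7, 2), (2, 5, -4)
river cycle of g (length 6): (4, 3, -3), (-3, 3, 4), (4, 5, -2), (-2, 7, 1), (1, 7, -2), (-2, 5, 4)
cycles differ ⇒ inequivalent

no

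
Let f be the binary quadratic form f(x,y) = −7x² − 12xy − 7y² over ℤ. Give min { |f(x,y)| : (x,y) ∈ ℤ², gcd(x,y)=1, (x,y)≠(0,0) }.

translate: b→-2 (≡12 mod 14), so (7,12,7)→(7,-2,2)
flip: (7,-2,2)→(2,2,7)
reduced (well bottom): (2,2,7) with a≤c, −a<b≤a
well minimum |f| = |-2| = 2 (negative-definite)

2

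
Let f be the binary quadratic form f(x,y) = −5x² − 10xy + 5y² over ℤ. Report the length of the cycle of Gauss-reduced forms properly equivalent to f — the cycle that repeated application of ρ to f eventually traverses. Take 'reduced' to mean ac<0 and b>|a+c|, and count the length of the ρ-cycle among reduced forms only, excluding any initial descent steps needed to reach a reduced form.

D = 200, ⌊√D⌋ = 14
descent: ρ → (5,10,-5)  [lands on river]
river: ρ → (-5,10,5)
ρ-cycle length = 2 (tail of 1 descent step not counted)

2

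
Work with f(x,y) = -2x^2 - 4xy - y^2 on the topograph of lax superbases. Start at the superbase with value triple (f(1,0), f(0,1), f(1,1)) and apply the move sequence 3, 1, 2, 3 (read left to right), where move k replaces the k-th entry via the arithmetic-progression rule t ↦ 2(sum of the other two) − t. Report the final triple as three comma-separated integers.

start (-2,-1,-7) = (f(1,0),f(0,1),f(1,1))
replace slot 3: 2·((-2)+(-1)) − (-7) = 1 → (-2,-1,1)
replace slot 1: 2·((-1)+1) − (-2) = 2 → (2,-1,1)
replace slot 2: 2·(2+1) − (-1) = 7 → (2,7,1)
replace slot 3: 2·(2+7) − 1 = 17 → (2,7,17)

2,7,17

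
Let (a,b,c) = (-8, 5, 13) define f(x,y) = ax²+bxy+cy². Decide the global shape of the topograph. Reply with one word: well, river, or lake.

D = b²−4ac = 5² − 4·(-8)·13 = 441
D = 21² is a perfect square ⇒ form factors over ℤ ⇒ lakes

lake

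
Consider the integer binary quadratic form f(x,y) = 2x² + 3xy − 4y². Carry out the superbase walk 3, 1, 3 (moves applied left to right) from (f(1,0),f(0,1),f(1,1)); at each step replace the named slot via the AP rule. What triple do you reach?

start (2,-4,1) = (f(1,0),f(0,1),f(1,1))
replace slot 3: 2·(2+(-4)) − 1 = -5 → (2,-4,-5)
replace slot 1: 2·((-4)+(-5)) − 2 = -20 → (-20,-4,-5)
replace slot 3: 2·((-20)+(-4)) − (-5) = -43 → (-20,-4,-43)

-20,-4,-43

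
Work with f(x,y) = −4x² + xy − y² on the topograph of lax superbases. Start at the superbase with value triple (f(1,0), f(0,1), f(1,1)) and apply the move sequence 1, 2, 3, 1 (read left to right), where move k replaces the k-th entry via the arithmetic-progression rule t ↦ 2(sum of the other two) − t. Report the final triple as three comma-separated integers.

start (-4,-1,-4) = (f(1,0),f(0,1),f(1,1))
replace slot 1: 2·((-1)+(-4)) − (-4) = -6 → (-6,-1,-4)
replace slot 2: 2·((-6)+(-4)) − (-1) = -19 → (-6,-19,-4)
replace slot 3: 2·((-6)+(-19)) − (-4) = -46 → (-6,-19,-46)
replace slot 1: 2·((-19)+(-46)) − (-6) = -124 → (-124,-19,-46)

-124,-19,-46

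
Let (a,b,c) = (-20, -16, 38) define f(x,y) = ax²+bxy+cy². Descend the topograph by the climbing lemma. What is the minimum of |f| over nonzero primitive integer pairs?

descent: ρ → (38,16,-20)
descent: ρ → (-20,24,34)  [lands on river]
river: ρ → (34,44,-10)
river: ρ → (-10,56,4)
river: ρ → (4,56,-10)
river: ρ → (-10,44,34)
river: ρ → (34,24,-20)
river: ρ → (-20,56,2)
river: ρ → (2,56,-20)
closes: descent 2, river 8
min |a| on river = 2

2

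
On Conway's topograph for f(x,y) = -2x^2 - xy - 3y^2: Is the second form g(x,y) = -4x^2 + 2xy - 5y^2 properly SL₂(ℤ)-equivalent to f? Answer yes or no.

D₁ = -23, D₂ = -76
discriminants differ ⇒ not SL₂(ℤ)-equivalent

no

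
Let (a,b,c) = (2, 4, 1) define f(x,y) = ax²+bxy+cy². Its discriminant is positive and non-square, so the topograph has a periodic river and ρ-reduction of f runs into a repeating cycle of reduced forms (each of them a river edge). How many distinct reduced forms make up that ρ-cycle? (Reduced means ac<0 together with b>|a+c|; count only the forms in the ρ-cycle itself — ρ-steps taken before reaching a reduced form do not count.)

D = 8, ⌊√D⌋ = 2
descent: ρ → (1,2,-1)  [lands on river]
river: ρ → (-1,2,1)
ρ-cycle length = 2 (tail of 1 descent step not counted)

2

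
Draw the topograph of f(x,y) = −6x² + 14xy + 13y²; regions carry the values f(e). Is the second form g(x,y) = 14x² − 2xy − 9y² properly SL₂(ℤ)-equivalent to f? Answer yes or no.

D₁ = 508, D₂ = 508
river cycle of f (length 12): (13, 12, -7), (-7, 16, 9), (9, 20, -3), (-3, 22, 2), (2, 22, -3), (-3, 20, 9), (9, 16, -7), (-7, 12, 13), (13, 14, -6), (-6, 22, 1), … (2 more)
river cycle of g (length 12): (-9, 20, 3), (3, 22, -2), (-2, 22, 3), (3, 20, -9), (-9, 16, 7), (7, 12, -13), (-13, 14, 6), (6, 22, -1), (-1, 22, 6), (6, 14, -13), … (2 more)
cycles differ ⇒ inequivalent

no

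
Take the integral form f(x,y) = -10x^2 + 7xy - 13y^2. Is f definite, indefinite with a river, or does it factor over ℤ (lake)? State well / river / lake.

D = b²−4ac = 7² − 4·(-10)·(-13) = -471
D < 0 ⇒ definite ⇒ every region one sign ⇒ single well

well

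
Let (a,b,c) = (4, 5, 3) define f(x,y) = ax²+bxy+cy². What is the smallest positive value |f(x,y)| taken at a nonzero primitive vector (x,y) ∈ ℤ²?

translate: b→-3 (≡5 mod 8), so (4,5,3)→(4,-3,2)
flip: (4,-3,2)→(2,3,4)
translate: b→-1 (≡3 mod 4), so (2,3,4)→(2,-1,3)
reduced (well bottom): (2,-1,3) with a≤c, −a<b≤a
well minimum = a = 2

2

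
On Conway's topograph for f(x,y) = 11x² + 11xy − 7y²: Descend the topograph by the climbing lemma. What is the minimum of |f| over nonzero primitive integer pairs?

river: ρ → (-7,17,5)
river: ρ → (5,13,-13)
river: ρ → (-13,13,5)
river: ρ → (5,17,-7)
river: ρ → (-7,11,11)
river: ρ → (11,11,-7)
closes: descent 0, river 6
min |a| on river = 5

5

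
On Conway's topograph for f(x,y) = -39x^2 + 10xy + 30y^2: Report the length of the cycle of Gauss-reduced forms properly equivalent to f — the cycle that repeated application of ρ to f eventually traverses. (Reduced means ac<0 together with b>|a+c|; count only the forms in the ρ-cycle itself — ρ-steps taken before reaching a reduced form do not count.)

D = 4780, ⌊√D⌋ = 69
river: ρ → (30,50,-19)
river: ρ → (-19,64,9)
river: ρ → (9,62,-26)
river: ρ → (-26,42,29)
river: ρ → (29,16,-39)
river: ρ → (-39,62,6)
river: ρ → (6,58,-59)
river: ρ → (-59,60,5)
river: ρ → (5,60,-59)
river: ρ → (-59,58,6)
river: ρ → (6,62,-39)
river: ρ → (-39,16,29)
river: ρ → (29,42,-26)
river: ρ → (-26,62,9)
river: ρ → (9,64,-19)
river: ρ → (-19,50,30)
river: ρ → (30,10,-39)
river: ρ → (-39,68,1)
river: ρ → (1,68,-39)
river: ρ → (-39,10,30)
ρ-cycle length = 20 (tail of 0 descent steps not counted)

20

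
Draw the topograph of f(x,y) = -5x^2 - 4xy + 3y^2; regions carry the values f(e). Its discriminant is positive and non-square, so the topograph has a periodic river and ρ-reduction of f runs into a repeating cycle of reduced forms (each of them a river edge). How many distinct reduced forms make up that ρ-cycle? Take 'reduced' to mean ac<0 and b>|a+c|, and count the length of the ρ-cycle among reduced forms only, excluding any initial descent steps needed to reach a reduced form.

D = 76, ⌊√D⌋ = 8
descent: ρ → (3,4,-5)  [lands on river]
river: ρ → (-5,6,2)
river: ρ → (2,6,-5)
river: ρ → (-5,4,3)
river: ρ → (3,8,-1)
river: ρ → (-1,8,3)
ρ-cycle length = 6 (tail of 1 descent step not counted)

6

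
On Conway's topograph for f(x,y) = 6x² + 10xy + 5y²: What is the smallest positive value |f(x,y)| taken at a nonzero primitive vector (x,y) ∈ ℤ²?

translate: b→-2 (≡10 mod 12), so (6,10,5)→(6,-2,1)
flip: (6,-2,1)→(1,2,6)
translate: b→0 (≡2 mod 2), so (1,2,6)→(1,0,5)
reduced (well bottom): (1,0,5) with a≤c, −a<b≤a
well minimum = a = 1

1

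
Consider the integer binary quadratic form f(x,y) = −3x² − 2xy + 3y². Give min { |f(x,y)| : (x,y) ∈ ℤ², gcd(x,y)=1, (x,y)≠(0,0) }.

descent: ρ → (3,2,-3)  [lands on river]
river: ρ → (-3,4,2)
river: ρ → (2,4,-3)
river: ρ → (-3,2,3)
river: ρ → (3,4,-2)
river: ρ → (-2,4,3)
closes: descent 1, river 6
min |a| on river = 2

2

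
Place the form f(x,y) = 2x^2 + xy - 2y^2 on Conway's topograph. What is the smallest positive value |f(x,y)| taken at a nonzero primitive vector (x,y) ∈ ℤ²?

river: ρ → (-2,3,1)
river: ρ → (1,3,-2)
river: ρ → (-2,1,2)
river: ρ → (2,3,-1)
river: ρ → (-1,3,2)
river: ρ → (2,1,-2)
closes: descent 0, river 6
min |a| on river = 1

1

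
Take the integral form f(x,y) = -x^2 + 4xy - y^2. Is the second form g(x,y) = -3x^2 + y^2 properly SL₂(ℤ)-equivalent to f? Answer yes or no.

D₁ = 12, D₂ = 12
river cycle of f (length 2): (-1, 2, 2), (2, 2, -1)
river cycle of g (length 2): (1, 2, -2), (-2, 2, 1)
cycles differ ⇒ inequivalent

no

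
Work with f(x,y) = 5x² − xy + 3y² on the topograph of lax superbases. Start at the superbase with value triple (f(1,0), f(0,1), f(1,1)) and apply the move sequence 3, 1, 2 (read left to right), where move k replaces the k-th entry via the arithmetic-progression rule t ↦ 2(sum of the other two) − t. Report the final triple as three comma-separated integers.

start (5,3,7) = (f(1,0),f(0,1),f(1,1))
replace slot 3: 2·(5+3) − 7 = 9 → (5,3,9)
replace slot 1: 2·(3+9) − 5 = 19 → (19,3,9)
replace slot 2: 2·(19+9) − 3 = 53 → (19,53,9)

19,53,9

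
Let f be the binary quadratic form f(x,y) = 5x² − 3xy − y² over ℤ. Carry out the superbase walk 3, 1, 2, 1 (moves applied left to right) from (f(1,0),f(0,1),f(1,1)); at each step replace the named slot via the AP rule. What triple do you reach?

start (5,-1,1) = (f(1,0),f(0,1),f(1,1))
replace slot 3: 2·(5+(-1)) − 1 = 7 → (5,-1,7)
replace slot 1: 2·((-1)+7) − 5 = 7 → (7,-1,7)
replace slot 2: 2·(7+7) − (-1) = 29 → (7,29,7)
replace slot 1: 2·(29+7) − 7 = 65 → (65,29,7)

65,29,7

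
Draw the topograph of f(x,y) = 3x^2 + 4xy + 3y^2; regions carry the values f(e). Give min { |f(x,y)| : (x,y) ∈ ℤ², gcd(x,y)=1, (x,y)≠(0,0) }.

translate: b→-2 (≡4 mod 6), so (3,4,3)→(3,-2,2)
flip: (3,-2,2)→(2,2,3)
reduced (well bottom): (2,2,3) with a≤c, −a<b≤a
well minimum = a = 2

2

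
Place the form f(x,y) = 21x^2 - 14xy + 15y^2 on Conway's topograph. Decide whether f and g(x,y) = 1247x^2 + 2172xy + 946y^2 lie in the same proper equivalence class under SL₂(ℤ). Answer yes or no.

D₁ = -1064, D₂ = -1064
f: flip: (21,-14,15)→(15,14,21)
f: reduced (well bottom): (15,14,21) with a≤c, −a<b≤a
g: translate: b→-322 (≡2172 mod 2494), so (1247,2172,946)→(1247,-322,21)
g: flip: (1247,-322,21)→(21,322,1247)
g: translate: b→-14 (≡322 mod 42), so (21,322,1247)→(21,-14,15)
g: flip: (21,-14,15)→(15,14,21)
g: reduced (well bottom): (15,14,21) with a≤c, −a<b≤a
reduced forms (15, 14, 21) vs (15, 14, 21) ⇒ equivalent

yes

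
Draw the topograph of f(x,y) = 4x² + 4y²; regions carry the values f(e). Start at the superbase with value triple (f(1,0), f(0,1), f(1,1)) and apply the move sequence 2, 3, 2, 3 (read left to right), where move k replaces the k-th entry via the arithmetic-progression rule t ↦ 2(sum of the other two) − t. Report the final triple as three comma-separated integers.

start (4,4,8) = (f(1,0),f(0,1),f(1,1))
replace slot 2: 2·(4+8) − 4 = 20 → (4,20,8)
replace slot 3: 2·(4+20) − 8 = 40 → (4,20,40)
replace slot 2: 2·(4+40) − 20 = 68 → (4,68,40)
replace slot 3: 2·(4+68) − 40 = 104 → (4,68,104)

4,68,104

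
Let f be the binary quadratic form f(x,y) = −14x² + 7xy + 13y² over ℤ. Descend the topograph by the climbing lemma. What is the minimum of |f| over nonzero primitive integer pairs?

river: ρ → (13,19,-8)
river: ρ → (-8,13,19)
river: ρ → (19,25,-2)
river: ρ → (-2,27,6)
river: ρ → (6,21,-14)
river: ρ → (-14,7,13)
closes: descent 0, river 6
min |a| on river = 2

2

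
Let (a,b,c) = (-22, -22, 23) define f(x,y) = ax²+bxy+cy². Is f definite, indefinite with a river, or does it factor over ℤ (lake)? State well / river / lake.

D = b²−4ac = (-22)² − 4·(-22)·23 = 2508
D > 0 non-square ⇒ indefinite ⇒ periodic river

river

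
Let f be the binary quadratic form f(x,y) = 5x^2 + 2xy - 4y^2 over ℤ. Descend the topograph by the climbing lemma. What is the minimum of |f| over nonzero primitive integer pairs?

river: ρ → (-4,6,3)
river: ρ → (3,6,-4)
river: ρ → (-4,2,5)
river: ρ → (5,8,-1)
river: ρ → (-1,8,5)
river: ρ → (5,2,-4)
closes: descent 0, river 6
min |a| on river = 1

1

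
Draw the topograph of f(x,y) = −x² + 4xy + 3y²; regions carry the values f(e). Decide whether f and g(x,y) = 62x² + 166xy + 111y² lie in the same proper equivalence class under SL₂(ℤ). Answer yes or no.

D₁ = 28, D₂ = 28
river cycle of f (length 4): (3, 2, -2), (-2, 2, 3), (3, 4, -1), (-1, 4, 3)
river cycle of g (length 4): (-1, 4, 3), (3, 2, -2), (-2, 2, 3), (3, 4, -1)
cycles coincide ⇒ equivalent

yes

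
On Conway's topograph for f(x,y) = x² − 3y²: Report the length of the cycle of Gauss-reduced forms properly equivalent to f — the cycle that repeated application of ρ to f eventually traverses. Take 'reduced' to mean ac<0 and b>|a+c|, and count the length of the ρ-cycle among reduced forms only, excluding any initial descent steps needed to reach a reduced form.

D = 12, ⌊√D⌋ = 3
descent: ρ → (-3,0,1)
descent: ρ → (1,2,-2)  [lands on river]
river: ρ → (-2,2,1)
ρ-cycle length = 2 (tail of 2 descent steps not counted)

2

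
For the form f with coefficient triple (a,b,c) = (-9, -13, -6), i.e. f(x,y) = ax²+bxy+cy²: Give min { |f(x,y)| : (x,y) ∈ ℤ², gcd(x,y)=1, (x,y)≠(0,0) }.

translate: b→-5 (≡13 mod 18), so (9,13,6)→(9,-5,2)
flip: (9,-5,2)→(2,5,9)
translate: b→1 (≡5 mod 4), so (2,5,9)→(2,1,6)
reduced (well bottom): (2,1,6) with a≤c, −a<b≤a
well minimum |f| = |-2| = 2 (negative-definite)

2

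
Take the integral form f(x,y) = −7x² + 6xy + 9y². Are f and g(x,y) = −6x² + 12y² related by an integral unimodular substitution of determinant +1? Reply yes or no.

D₁ = 288, D₂ = 288
river cycle of f (length 6): (9, 12, -4), (-4, 12, 9), (9, 6, -7), (-7, 8, 8), (8, 8, -7), (-7, 6, 9)
river cycle of g (length 2): (-6, 12, 6), (6, 12, -6)
cycles differ ⇒ inequivalent

no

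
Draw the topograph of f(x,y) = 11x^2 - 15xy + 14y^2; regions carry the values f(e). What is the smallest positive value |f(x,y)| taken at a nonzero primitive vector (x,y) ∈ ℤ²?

translate: b→7 (≡-15 mod 22), so (11,-15,14)→(11,7,10)
flip: (11,7,10)→(10,-7,11)
reduced (well bottom): (10,-7,11) with a≤c, −a<b≤a
well minimum = a = 10

10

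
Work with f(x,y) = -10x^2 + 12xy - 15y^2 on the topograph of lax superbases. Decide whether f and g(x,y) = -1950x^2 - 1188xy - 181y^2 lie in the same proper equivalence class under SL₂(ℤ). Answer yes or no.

D₁ = -456, D₂ = -456
f is negative-definite; reduce −f:
−f: translate: b→8 (≡-12 mod 20), so (10,-12,15)→(10,8,13)
−f: reduced (well bottom): (10,8,13) with a≤c, −a<b≤a
flip sign back: reduced form of f is (-10,-8,-13)
g is negative-definite; reduce −g:
−g: flip: (1950,1188,181)→(181,-1188,1950)
−g: translate: b→-102 (≡-1188 mod 362), so (181,-1188,1950)→(181,-102,15)
−g: flip: (181,-102,15)→(15,102,181)
−g: translate: b→12 (≡102 mod 30), so (15,102,181)→(15,12,10)
−g: flip: (15,12,10)→(10,-12,15)
−g: translate: b→8 (≡-12 mod 20), so (10,-12,15)→(10,8,13)
−g: reduced (well bottom): (10,8,13) with a≤c, −a<b≤a
flip sign back: reduced form of g is (-10,-8,-13)
reduced forms (-10, -8, -13) vs (-10, -8, -13) ⇒ equivalent

yes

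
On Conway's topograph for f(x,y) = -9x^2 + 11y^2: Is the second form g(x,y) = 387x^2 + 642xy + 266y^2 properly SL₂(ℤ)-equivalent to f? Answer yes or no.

D₁ = 396, D₂ = 396
river cycle of f (length 2): (-9, 18, 2), (2, 18, -9)
river cycle of g (length 2): (-9, 18, 2), (2, 18, -9)
cycles coincide ⇒ equivalent

yes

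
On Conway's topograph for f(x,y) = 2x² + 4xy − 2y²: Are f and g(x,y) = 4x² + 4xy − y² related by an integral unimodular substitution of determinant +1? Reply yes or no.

D₁ = 32, D₂ = 32
river cycle of f (length 2): (-2, 4, 2), (2, 4, -2)
river cycle of g (length 2): (-1, 4, 4), (4, 4, -1)
cycles differ ⇒ inequivalent

no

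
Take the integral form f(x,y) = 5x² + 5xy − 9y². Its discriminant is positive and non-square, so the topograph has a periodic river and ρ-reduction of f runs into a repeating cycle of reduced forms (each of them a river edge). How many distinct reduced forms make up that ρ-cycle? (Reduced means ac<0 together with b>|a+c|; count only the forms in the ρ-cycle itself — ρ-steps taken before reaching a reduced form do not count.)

D = 205, ⌊√D⌋ = 14
river: ρ → (-9,13,1)
river: ρ → (1,13,-9)
river: ρ → (-9,5,5)
river: ρ → (5,5,-9)
ρ-cycle length = 4 (tail of 0 descent steps not counted)

4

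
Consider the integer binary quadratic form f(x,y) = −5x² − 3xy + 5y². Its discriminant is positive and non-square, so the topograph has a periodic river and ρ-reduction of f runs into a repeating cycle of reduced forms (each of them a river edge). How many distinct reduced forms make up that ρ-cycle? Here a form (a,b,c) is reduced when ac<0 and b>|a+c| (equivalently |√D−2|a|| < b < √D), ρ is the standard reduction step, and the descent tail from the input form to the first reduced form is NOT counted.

D = 109, ⌊√D⌋ = 10
descent: ρ → (5,3,-5)  [lands on river]
river: ρ → (-5,7,3)
river: ρ → (3,5,-7)
river: ρ → (-7,9,1)
river: ρ → (1,9,-7)
river: ρ → (-7,5,3)
river: ρ → (3,7,-5)
river: ρ → (-5,3,5)
river: ρ → (5,7,-3)
river: ρ → (-3,5,7)
river: ρ → (7,9,-1)
river: ρ → (-1,9,7)
river: ρ → (7,5,-3)
river: ρ → (-3,7,5)
ρ-cycle length = 14 (tail of 1 descent step not counted)

14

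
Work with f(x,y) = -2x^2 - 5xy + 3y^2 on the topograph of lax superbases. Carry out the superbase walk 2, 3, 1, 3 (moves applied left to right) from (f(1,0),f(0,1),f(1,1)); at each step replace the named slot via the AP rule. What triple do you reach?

start (-2,3,-4) = (f(1,0),f(0,1),f(1,1))
replace slot 2: 2·((-2)+(-4)) − 3 = -15 → (-2,-15,-4)
replace slot 3: 2·((-2)+(-15)) − (-4) = -30 → (-2,-15,-30)
replace slot 1: 2·((-15)+(-30)) − (-2) = -88 → (-88,-15,-30)
replace slot 3: 2·((-88)+(-15)) − (-30) = -176 → (-88,-15,-176)

-88,-15,-176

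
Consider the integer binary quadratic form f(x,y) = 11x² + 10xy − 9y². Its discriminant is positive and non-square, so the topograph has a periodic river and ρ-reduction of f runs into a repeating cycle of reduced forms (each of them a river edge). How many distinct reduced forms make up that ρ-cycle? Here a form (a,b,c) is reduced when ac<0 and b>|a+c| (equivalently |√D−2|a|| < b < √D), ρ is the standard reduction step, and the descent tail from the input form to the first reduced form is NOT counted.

D = 496, ⌊√D⌋ = 22
river: ρ → (-9,8,12)
river: ρ → (12,16,-5)
river: ρ → (-5,14,15)
river: ρ → (15,16,-4)
river: ρ → (-4,16,15)
river: ρ → (15,14,-5)
river: ρ → (-5,16,12)
river: ρ → (12,8,-9)
river: ρ → (-9,10,11)
river: ρ → (11,12,-8)
river: ρ → (-8,20,3)
river: ρ → (3,22,-1)
river: ρ → (-1,22,3)
river: ρ → (3,20,-8)
river: ρ → (-8,12,11)
river: ρ → (11,10,-9)
ρ-cycle length = 16 (tail of 0 descent steps not counted)

16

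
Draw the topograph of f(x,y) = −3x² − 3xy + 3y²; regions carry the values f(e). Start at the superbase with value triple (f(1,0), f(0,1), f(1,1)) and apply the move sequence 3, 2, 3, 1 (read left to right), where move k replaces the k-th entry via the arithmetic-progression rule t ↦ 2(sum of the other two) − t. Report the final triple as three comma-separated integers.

start (-3,3,-3) = (f(1,0),f(0,1),f(1,1))
replace slot 3: 2·((-3)+3) − (-3) = 3 → (-3,3,3)
replace slot 2: 2·((-3)+3) − 3 = -3 → (-3,-3,3)
replace slot 3: 2·((-3)+(-3)) − 3 = -15 → (-3,-3,-15)
replace slot 1: 2·((-3)+(-15)) − (-3) = -33 → (-33,-3,-15)

-33,-3,-15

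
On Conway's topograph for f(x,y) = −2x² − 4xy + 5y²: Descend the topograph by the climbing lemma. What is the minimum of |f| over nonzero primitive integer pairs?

descent: ρ → (5,4,-2)  [lands on river]
river: ρ → (-2,4,5)
river: ρ → (5,6,-1)
river: ρ → (-1,6,5)
closes: descent 1, river 4
min |a| on river = 1

1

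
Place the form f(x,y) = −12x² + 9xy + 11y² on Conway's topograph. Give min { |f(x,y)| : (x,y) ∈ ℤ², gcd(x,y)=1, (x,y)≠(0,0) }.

river: ρ → (11,13,-10)
river: ρ → (-10,7,14)
river: ρ → (14,21,-3)
river: ρ → (-3,21,14)
river: ρ → (14,7,-10)
river: ρ → (-10,13,11)
river: ρ → (11,9,-12)
river: ρ → (-12,15,8)
river: ρ → (8,17,-10)
river: ρ → (-10,23,2)
river: ρ → (2,21,-21)
river: ρ → (-21,21,2)
river: ρ → (2,23,-10)
river: ρ → (-10,17,8)
river: ρ → (8,15,-12)
river: ρ → (-12,9,11)
closes: descent 0, river 16
min |a| on river = 2

2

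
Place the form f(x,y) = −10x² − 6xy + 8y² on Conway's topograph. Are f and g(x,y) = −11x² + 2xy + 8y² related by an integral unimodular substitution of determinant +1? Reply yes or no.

D₁ = 356, D₂ = 356
river cycle of f (length 14): (8, 6, -10), (-10, 14, 4), (4, 18, -2), (-2, 18, 4), (4, 14, -10), (-10, 6, 8), (8, 10, -8), (-8, 6, 10), (10, 14, -4), (-4, 18, 2), … (4 more)
river cycle of g (length 10): (8, 14, -5), (-5, 16, 5), (5, 14, -8), (-8, 18, 1), (1, 18, -8), (-8, 14, 5), (5, 16, -5), (-5, 14, 8), (8, 18, -1), (-1, 18, 8)
cycles differ ⇒ inequivalent

no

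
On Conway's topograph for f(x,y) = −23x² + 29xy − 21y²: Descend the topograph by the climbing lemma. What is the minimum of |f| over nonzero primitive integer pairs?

translate: b→17 (≡-29 mod 46), so (23,-29,21)→(23,17,15)
flip: (23,17,15)→(15,-17,23)
translate: b→13 (≡-17 mod 30), so (15,-17,23)→(15,13,21)
reduced (well bottom): (15,13,21) with a≤c, −a<b≤a
well minimum |f| = |-15| = 15 (negative-definite)

15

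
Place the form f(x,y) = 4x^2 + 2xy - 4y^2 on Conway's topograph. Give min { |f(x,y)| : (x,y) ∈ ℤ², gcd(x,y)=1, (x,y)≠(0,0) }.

river: ρ → (-4,6,2)
river: ρ → (2,6,-4)
river: ρ → (-4,2,4)
river: ρ → (4,6,-2)
river: ρ → (-2,6,4)
river: ρ → (4,2,-4)
closes: descent 0, river 6
min |a| on river = 2

2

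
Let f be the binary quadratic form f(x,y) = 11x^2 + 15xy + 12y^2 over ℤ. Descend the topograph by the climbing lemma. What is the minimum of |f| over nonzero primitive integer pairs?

translate: b→-7 (≡15 mod 22), so (11,15,12)→(11,-7,8)
flip: (11,-7,8)→(8,7,11)
reduced (well bottom): (8,7,11) with a≤c, −a<b≤a
well minimum = a = 8

8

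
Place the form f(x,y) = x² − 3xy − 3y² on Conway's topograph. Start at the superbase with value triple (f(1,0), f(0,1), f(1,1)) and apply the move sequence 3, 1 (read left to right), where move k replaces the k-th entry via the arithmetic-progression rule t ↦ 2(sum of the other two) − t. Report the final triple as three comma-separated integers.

start (1,-3,-5) = (f(1,0),f(0,1),f(1,1))
replace slot 3: 2·(1+(-3)) − (-5) = 1 → (1,-3,1)
replace slot 1: 2·((-3)+1) − 1 = -5 → (-5,-3,1)

-5,-3,1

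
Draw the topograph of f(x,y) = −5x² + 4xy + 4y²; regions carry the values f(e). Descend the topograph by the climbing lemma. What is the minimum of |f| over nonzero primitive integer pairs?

river: ρ → (4,4,-5)
river: ρ → (-5,6,3)
river: ρ → (3,6,-5)
river: ρ → (-5,4,4)
closes: descent 0, river 4
min |a| on river = 3

3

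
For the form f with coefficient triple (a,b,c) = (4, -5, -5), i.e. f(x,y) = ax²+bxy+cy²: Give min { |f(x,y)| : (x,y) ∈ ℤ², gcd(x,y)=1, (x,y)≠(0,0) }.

descent: ρ → (-5,5,4)  [lands on river]
river: ρ → (4,3,-6)
river: ρ → (-6,9,1)
river: ρ → (1,9,-6)
river: ρ → (-6,3,4)
river: ρ → (4,5,-5)
closes: descent 1, river 6
min |a| on river = 1

1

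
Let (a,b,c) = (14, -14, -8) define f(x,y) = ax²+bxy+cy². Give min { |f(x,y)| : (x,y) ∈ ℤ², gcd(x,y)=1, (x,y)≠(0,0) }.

descent: ρ → (-8,14,14)  [lands on river]
river: ρ → (14,14,-8)
river: ρ → (-8,18,10)
river: ρ → (10,22,-4)
river: ρ → (-4,18,20)
river: ρ → (20,22,-2)
river: ρ → (-2,22,20)
river: ρ → (20,18,-4)
river: ρ → (-4,22,10)
river: ρ → (10,18,-8)
closes: descent 1, river 10
min |a| on river = 2

2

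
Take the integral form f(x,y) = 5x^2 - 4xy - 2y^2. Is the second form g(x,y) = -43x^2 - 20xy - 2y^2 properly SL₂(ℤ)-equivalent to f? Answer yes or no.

D₁ = 56, D₂ = 56
river cycle of f (length 4): (-2, 4, 5), (5, 6, -1), (-1, 6, 5), (5, 4, -2)
river cycle of g (length 4): (-2, 4, 5), (5, 6, -1), (-1, 6, 5), (5, 4, -2)
cycles coincide ⇒ equivalent

yes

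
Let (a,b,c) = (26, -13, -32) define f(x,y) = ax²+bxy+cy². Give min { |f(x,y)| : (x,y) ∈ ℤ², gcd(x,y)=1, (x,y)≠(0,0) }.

descent: ρ → (-32,13,26)  [lands on river]
river: ρ → (26,39,-19)
river: ρ → (-19,37,28)
river: ρ → (28,19,-28)
river: ρ → (-28,37,19)
river: ρ → (19,39,-26)
river: ρ → (-26,13,32)
river: ρ → (32,51,-7)
river: ρ → (-7,47,46)
river: ρ → (46,45,-8)
river: ρ → (-8,51,28)
river: ρ → (28,5,-31)
river: ρ → (-31,57,2)
river: ρ → (2,59,-2)
river: ρ → (-2,57,31)
river: ρ → (31,5,-28)
river: ρ → (-28,51,8)
river: ρ → (8,45,-46)
river: ρ → (-46,47,7)
river: ρ → (7,51,-32)
closes: descent 1, river 20
min |a| on river = 2

2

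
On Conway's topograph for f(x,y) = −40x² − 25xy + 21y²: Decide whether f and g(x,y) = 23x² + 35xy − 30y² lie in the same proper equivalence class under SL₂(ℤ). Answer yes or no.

D₁ = 3985, D₂ = 3985
river cycle of f (length 86): (21, 25, -40), (-40, 55, 6), (6, 53, -49), (-49, 45, 10), (10, 55, -24), (-24, 41, 24), (24, 55, -10), (-10, 45, 49), (49, 53, -6), (-6, 55, 40), … (76 more)
river cycle of g (length 98): (-30, 25, 28), (28, 31, -27), (-27, 23, 32), (32, 41, -18), (-18, 31, 42), (42, 53, -7), (-7, 59, 18), (18, 49, -22), (-22, 39, 28), (28, 17, -33), … (88 more)
cycles differ ⇒ inequivalent

no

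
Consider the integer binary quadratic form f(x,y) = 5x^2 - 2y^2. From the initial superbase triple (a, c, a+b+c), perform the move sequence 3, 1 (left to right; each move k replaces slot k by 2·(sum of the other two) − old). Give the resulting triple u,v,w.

start (5,-2,3) = (f(1,0),f(0,1),f(1,1))
replace slot 3: 2·(5+(-2)) − 3 = 3 → (5,-2,3)
replace slot 1: 2·((-2)+3) − 5 = -3 → (-3,-2,3)

-3,-2,3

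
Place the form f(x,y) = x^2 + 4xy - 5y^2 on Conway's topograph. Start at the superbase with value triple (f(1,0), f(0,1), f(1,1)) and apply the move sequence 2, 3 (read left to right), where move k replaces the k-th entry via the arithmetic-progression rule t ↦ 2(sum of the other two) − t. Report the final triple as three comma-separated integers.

start (1,-5,0) = (f(1,0),f(0,1),f(1,1))
replace slot 2: 2·(1+0) − (-5) = 7 → (1,7,0)
replace slot 3: 2·(1+7) − 0 = 16 → (1,7,16)

1,7,16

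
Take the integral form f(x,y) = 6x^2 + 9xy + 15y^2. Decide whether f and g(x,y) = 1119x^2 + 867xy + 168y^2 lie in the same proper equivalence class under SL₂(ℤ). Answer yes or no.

D₁ = -279, D₂ = -279
f: translate: b→-3 (≡9 mod 12), so (6,9,15)→(6,-3,12)
f: reduced (well bottom): (6,-3,12) with a≤c, −a<b≤a
g: flip: (1119,867,168)→(168,-867,1119)
g: translate: b→141 (≡-867 mod 336), so (168,-867,1119)→(168,141,30)
g: flip: (168,141,30)→(30,-141,168)
g: translate: b→-21 (≡-141 mod 60), so (30,-141,168)→(30,-21,6)
g: flip: (30,-21,6)→(6,21,30)
g: translate: b→-3 (≡21 mod 12), so (6,21,30)→(6,-3,12)
g: reduced (well bottom): (6,-3,12) with a≤c, −a<b≤a
reduced forms (6, -3, 12) vs (6, -3, 12) ⇒ equivalent

yes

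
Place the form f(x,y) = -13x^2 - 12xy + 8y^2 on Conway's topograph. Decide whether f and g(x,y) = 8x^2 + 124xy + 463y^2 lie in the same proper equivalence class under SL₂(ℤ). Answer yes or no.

D₁ = 560, D₂ = 560
river cycle of f (length 6): (8, 12, -13), (-13, 14, 7), (7, 14, -13), (-13, 12, 8), (8, 20, -5), (-5, 20, 8)
river cycle of g (length 6): (8, 12, -13), (-13, 14, 7), (7, 14, -13), (-13, 12, 8), (8, 20, -5), (-5, 20, 8)
cycles coincide ⇒ equivalent

yes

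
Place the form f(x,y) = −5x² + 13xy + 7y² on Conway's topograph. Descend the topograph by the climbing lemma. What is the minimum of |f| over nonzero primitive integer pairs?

river: ρ → (7,15,-3)
river: ρ → (-3,15,7)
river: ρ → (7,13,-5)
river: ρ → (-5,17,1)
river: ρ → (1,17,-5)
river: ρ → (-5,13,7)
closes: descent 0, river 6
min |a| on river = 1

1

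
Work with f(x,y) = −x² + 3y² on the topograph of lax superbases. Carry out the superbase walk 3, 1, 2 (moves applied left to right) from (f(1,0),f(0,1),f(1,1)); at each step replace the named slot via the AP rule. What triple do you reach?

start (-1,3,2) = (f(1,0),f(0,1),f(1,1))
replace slot 3: 2·((-1)+3) − 2 = 2 → (-1,3,2)
replace slot 1: 2·(3+2) − (-1) = 11 → (11,3,2)
replace slot 2: 2·(11+2) − 3 = 23 → (11,23,2)

11,23,2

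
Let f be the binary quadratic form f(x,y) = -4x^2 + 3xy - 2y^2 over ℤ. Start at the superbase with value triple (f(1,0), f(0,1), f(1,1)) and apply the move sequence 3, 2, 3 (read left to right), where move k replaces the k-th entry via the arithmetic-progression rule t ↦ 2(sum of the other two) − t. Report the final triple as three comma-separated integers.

start (-4,-2,-3) = (f(1,0),f(0,1),f(1,1))
replace slot 3: 2·((-4)+(-2)) − (-3) = -9 → (-4,-2,-9)
replace slot 2: 2·((-4)+(-9)) − (-2) = -24 → (-4,-24,-9)
replace slot 3: 2·((-4)+(-24)) − (-9) = -47 → (-4,-24,-47)

-4,-24,-47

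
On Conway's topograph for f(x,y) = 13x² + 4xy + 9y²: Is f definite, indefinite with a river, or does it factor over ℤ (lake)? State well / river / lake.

D = b²−4ac = 4² − 4·13·9 = -452
D < 0 ⇒ definite ⇒ every region one sign ⇒ single well

well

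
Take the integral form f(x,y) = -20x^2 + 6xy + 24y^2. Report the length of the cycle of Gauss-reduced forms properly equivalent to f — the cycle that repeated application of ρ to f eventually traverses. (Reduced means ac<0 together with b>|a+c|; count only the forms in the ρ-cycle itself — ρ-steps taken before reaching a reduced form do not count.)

D = 1956, ⌊√D⌋ = 44
river: ρ → (24,42,-2)
river: ρ → (-2,42,24)
river: ρ → (24,6,-20)
river: ρ → (-20,34,10)
river: ρ → (10,26,-32)
river: ρ → (-32,38,4)
river: ρ → (4,42,-12)
river: ρ → (-12,30,22)
river: ρ → (22,14,-20)
river: ρ → (-20,26,16)
river: ρ → (16,38,-8)
river: ρ → (-8,42,6)
river: ρ → (6,42,-8)
river: ρ → (-8,38,16)
river: ρ → (16,26,-20)
river: ρ → (-20,14,22)
river: ρ → (22,30,-12)
river: ρ → (-12,42,4)
river: ρ → (4,38,-32)
river: ρ → (-32,26,10)
river: ρ → (10,34,-20)
river: ρ → (-20,6,24)
ρ-cycle length = 22 (tail of 0 descent steps not counted)

22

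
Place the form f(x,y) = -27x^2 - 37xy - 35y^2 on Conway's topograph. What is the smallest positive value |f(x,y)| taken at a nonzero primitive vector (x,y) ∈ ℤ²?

translate: b→-17 (≡37 mod 54), so (27,37,35)→(27,-17,25)
flip: (27,-17,25)→(25,17,27)
reduced (well bottom): (25,17,27) with a≤c, −a<b≤a
well minimum |f| = |-25| = 25 (negative-definite)

25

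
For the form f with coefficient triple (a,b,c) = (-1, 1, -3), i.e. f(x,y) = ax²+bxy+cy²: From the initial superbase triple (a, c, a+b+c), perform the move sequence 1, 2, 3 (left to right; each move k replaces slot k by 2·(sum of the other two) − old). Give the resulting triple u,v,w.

start (-1,-3,-3) = (f(1,0),f(0,1),f(1,1))
replace slot 1: 2·((-3)+(-3)) − (-1) = -11 → (-11,-3,-3)
replace slot 2: 2·((-11)+(-3)) − (-3) = -25 → (-11,-25,-3)
replace slot 3: 2·((-11)+(-25)) − (-3) = -69 → (-11,-25,-69)

-11,-25,-69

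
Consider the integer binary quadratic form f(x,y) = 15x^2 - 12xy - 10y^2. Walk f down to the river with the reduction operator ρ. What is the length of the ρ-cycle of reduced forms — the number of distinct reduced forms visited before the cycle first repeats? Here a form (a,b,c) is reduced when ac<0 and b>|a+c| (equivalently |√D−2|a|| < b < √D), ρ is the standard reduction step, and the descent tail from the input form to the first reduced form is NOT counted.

D = 744, ⌊√D⌋ = 27
descent: ρ → (-10,12,15)  [lands on river]
river: ρ → (15,18,-7)
river: ρ → (-7,24,6)
river: ρ → (6,24,-7)
river: ρ → (-7,18,15)
river: ρ → (15,12,-10)
river: ρ → (-10,8,17)
river: ρ → (17,26,-1)
river: ρ → (-1,26,17)
river: ρ → (17,8,-10)
ρ-cycle length = 10 (tail of 1 descent step not counted)

10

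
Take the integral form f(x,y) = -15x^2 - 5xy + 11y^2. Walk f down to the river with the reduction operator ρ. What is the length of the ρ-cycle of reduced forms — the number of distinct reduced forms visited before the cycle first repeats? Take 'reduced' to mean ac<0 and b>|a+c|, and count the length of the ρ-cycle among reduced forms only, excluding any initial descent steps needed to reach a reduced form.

D = 685, ⌊√D⌋ = 26
descent: ρ → (11,5,-15)  [lands on river]
river: ρ → (-15,25,1)
river: ρ → (1,25,-15)
river: ρ → (-15,5,11)
river: ρ → (11,17,-9)
river: ρ → (-9,19,9)
river: ρ → (9,17,-11)
river: ρ → (-11,5,15)
river: ρ → (15,25,-1)
river: ρ → (-1,25,15)
river: ρ → (15,5,-11)
river: ρ → (-11,17,9)
river: ρ → (9,19,-9)
river: ρ → (-9,17,11)
ρ-cycle length = 14 (tail of 1 descent step not counted)

14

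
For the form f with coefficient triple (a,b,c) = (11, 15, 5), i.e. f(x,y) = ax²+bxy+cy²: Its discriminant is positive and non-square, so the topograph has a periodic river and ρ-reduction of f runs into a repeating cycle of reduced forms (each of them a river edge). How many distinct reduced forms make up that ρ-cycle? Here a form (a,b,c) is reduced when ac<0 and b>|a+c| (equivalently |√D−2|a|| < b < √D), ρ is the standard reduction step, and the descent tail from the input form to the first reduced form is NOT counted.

D = 5, ⌊√D⌋ = 2
descent: ρ → (5,5,1)
descent: ρ → (1,1,-1)  [lands on river]
river: ρ → (-1,1,1)
ρ-cycle length = 2 (tail of 2 descent steps not counted)

2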